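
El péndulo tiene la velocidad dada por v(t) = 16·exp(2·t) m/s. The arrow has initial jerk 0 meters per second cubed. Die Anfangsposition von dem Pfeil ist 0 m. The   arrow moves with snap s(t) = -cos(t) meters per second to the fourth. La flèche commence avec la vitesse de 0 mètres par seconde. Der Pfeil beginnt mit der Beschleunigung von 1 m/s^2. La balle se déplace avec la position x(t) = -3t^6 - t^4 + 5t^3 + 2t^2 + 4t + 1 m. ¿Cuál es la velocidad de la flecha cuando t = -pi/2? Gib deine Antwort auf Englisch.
We must find the antiderivative of our snap equation s(t) = -cos(t) 3 times. Finding the integral of s(t) and using j(0) = 0: j(t) = -sin(t). The antiderivative of jerk, with a(0) = 1, gives acceleration: a(t) = cos(t). Taking ∫a(t)dt and applying v(0) = 0, we find v(t) = sin(t). Using v(t) = sin(t) and substituting t = -pi/2, we find v = -1.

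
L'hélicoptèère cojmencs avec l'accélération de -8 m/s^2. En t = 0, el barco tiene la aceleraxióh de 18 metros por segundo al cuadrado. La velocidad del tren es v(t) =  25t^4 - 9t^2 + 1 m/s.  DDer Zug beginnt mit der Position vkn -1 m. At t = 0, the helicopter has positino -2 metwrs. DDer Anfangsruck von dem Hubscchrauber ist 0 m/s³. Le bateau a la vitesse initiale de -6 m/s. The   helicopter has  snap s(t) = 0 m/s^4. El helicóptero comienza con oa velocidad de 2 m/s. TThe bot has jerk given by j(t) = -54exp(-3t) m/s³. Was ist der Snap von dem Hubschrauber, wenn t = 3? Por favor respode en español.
Usando s(t) = 0 y sustituyendo t = 3, encontramos s = 0.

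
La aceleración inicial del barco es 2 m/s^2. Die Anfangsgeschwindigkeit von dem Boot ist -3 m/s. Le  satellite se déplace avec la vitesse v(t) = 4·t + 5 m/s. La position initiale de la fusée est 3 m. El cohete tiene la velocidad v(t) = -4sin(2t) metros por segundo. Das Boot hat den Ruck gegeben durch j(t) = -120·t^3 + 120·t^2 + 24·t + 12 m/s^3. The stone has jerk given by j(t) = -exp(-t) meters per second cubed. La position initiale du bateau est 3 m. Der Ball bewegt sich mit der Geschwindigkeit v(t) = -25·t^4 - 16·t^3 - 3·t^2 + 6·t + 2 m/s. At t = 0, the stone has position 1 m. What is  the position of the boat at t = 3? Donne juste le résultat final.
The position at t = 3 is x = -105.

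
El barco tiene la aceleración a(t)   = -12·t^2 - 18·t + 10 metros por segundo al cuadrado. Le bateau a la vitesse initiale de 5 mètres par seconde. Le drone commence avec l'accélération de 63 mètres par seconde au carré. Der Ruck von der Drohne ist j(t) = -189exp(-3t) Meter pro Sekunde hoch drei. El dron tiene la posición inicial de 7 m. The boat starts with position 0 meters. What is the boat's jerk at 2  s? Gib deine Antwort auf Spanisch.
Partiendo de la aceleración a(t) = -12·t^2 - 18·t + 10, tomamos 1 derivada. Tomando d/dt de a(t), encontramos j(t) = -24·t - 18. De la ecuación de la sacudida j(t) = -24·t - 18, sustituimos t = 2 para obtener j = -66.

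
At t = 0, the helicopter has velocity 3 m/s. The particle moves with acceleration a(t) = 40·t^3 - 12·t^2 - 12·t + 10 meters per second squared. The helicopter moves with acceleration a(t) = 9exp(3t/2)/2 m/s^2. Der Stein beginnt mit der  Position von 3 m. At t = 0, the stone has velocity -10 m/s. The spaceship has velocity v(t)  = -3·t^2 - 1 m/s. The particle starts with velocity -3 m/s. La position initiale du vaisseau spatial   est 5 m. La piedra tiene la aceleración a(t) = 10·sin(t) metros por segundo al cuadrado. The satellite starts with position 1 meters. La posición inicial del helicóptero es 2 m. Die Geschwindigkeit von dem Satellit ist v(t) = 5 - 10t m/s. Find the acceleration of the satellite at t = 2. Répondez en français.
Pour résoudre ceci, nous devons prendre 1 dérivée de notre équation de la vitesse v(t) = 5 - 10·t. En prenant d/dt de v(t), nous trouvons a(t) = -10. Nous avons l'accélération a(t) = -10. En substituant t = 2: a(2) = -10.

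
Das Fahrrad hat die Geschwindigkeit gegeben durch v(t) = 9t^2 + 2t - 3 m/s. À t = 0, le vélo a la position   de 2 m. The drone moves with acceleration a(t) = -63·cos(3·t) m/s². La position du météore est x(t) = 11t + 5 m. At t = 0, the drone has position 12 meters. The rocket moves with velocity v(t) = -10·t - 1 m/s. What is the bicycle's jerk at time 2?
To solve this, we need to take 2 derivatives of our velocity equation v(t) = 9·t^2 + 2·t - 3. Differentiating velocity, we get acceleration: a(t) = 18·t + 2. Taking d/dt of a(t), we find j(t) = 18. We have jerk j(t) = 18. Substituting t = 2: j(2) = 18.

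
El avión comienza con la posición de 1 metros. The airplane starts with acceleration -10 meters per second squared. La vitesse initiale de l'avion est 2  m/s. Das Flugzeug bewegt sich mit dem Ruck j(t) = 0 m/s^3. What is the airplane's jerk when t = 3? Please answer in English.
Using j(t) = 0 and substituting t = 3, we find j = 0.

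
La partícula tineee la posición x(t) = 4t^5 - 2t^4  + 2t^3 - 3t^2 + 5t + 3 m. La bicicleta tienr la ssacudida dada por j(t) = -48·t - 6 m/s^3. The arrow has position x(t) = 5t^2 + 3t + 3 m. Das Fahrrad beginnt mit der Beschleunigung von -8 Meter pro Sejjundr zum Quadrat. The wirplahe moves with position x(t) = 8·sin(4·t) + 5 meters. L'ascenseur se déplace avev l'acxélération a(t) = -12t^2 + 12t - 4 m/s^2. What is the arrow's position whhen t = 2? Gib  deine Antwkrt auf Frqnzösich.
De l'équation de la position x(t) = 5·t^2 + 3·t + 3, nous substituons t = 2 pour obtenir x = 29.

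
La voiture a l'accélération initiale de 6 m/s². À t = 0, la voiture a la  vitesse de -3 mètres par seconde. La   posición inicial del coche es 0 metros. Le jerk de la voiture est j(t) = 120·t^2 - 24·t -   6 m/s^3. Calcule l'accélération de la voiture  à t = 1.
Nous devons intégrer notre équation du jerk j(t) = 120·t^2 - 24·t - 6 1 fois. La primitive du jerk, avec a(0) = 6, donne l'accélération: a(t) = 40·t^3 - 12·t^2 - 6·t + 6. Nous avons l'accélération a(t) = 40·t^3 - 12·t^2 - 6·t + 6. En substituant t = 1: a(1) = 28.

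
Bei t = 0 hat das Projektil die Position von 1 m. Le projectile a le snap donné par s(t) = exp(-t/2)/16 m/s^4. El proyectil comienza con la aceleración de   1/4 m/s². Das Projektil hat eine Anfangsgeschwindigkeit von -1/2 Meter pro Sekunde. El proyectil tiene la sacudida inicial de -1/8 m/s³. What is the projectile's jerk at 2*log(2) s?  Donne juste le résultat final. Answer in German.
Der Ruck bei t = 2*log(2) ist j = -1/16.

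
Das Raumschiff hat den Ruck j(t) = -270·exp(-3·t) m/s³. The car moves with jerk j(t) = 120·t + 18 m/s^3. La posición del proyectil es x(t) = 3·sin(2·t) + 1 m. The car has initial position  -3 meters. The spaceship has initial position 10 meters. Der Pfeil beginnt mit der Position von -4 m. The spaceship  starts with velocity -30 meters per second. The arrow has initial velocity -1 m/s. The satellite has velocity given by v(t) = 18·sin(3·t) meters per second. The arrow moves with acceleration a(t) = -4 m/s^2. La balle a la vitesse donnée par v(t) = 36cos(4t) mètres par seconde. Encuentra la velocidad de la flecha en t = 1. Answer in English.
We need to integrate our acceleration equation a(t) = -4 1 time. The integral of acceleration, with v(0) = -1, gives velocity: v(t) = -4·t - 1. From the given velocity equation v(t) = -4·t - 1, we substitute t = 1 to get v = -5.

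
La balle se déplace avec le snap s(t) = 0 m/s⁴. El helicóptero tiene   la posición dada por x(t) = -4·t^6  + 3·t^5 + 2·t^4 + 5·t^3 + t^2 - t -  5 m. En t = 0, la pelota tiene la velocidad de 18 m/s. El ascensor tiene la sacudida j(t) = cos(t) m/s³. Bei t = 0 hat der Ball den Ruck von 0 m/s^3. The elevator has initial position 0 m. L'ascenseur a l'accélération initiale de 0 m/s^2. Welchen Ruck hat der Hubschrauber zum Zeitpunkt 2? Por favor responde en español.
Partiendo de la posición x(t) = -4·t^6 + 3·t^5 + 2·t^4 + 5·t^3 + t^2 - t - 5, tomamos 3 derivadas. Tomando d/dt de x(t), encontramos v(t) = -24·t^5 + 15·t^4 + 8·t^3 + 15·t^2 + 2·t - 1. Tomando d/dt de v(t), encontramos a(t) = -120·t^4 + 60·t^3 + 24·t^2 + 30·t + 2. Tomando d/dt de a(t), encontramos j(t) = -480·t^3 + 180·t^2 + 48·t + 30. De la ecuación de la sacudida j(t) = -480·t^3 + 180·t^2 + 48·t + 30, sustituimos t = 2 para obtener j = -2994.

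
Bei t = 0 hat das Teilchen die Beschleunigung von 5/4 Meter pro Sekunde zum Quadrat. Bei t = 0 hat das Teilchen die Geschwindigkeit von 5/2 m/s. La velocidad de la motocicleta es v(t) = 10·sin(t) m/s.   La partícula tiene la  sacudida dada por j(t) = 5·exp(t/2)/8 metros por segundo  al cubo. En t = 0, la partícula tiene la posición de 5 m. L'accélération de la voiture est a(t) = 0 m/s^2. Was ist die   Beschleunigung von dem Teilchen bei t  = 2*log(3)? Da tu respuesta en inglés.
We need to integrate our jerk equation j(t) = 5·exp(t/2)/8 1 time. Integrating jerk and using the initial condition a(0) = 5/4, we get a(t) = 5·exp(t/2)/4. We have acceleration a(t) = 5·exp(t/2)/4. Substituting t = 2*log(3): a(2*log(3)) = 15/4.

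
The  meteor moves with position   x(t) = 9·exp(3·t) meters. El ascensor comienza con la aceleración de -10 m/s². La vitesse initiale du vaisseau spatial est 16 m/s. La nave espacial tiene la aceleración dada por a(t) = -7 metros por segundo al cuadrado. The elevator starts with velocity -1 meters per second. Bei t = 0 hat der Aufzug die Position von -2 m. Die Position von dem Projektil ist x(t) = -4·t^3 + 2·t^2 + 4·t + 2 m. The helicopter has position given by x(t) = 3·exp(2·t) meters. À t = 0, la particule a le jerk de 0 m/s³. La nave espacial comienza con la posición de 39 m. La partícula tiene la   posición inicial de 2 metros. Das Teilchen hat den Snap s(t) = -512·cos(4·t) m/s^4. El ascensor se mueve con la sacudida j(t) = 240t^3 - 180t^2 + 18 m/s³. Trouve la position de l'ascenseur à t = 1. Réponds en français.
Nous devons intégrer notre équation du jerk j(t) = 240·t^3 - 180·t^2 + 18 3 fois. En prenant ∫j(t)dt et en appliquant a(0) = -10, nous trouvons a(t) = 60·t^4 - 60·t^3 + 18·t - 10. La primitive de l'accélération est la vitesse. En utilisant v(0) = -1, nous obtenons v(t) = 12·t^5 - 15·t^4 + 9·t^2 - 10·t - 1. En prenant ∫v(t)dt et en appliquant x(0) = -2, nous trouvons x(t) = 2·t^6 - 3·t^5 + 3·t^3 - 5·t^2 - t - 2. En utilisant x(t) = 2·t^6 - 3·t^5 + 3·t^3 - 5·t^2 - t - 2 et en substituant t = 1, nous trouvons x = -6.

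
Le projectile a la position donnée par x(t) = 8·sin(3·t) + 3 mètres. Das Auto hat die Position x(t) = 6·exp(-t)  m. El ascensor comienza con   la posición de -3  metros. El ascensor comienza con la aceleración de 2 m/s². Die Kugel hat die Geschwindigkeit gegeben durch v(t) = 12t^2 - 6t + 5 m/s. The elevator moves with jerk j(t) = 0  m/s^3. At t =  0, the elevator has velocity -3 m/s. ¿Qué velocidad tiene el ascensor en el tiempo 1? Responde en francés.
Nous devons trouver l'intégrale de notre équation du jerk j(t) = 0 2 fois. En intégrant le jerk et en utilisant la condition initiale a(0) = 2, nous obtenons a(t) = 2. En intégrant l'accélération et en utilisant la condition initiale v(0) = -3, nous obtenons v(t) = 2·t - 3. De l'équation de la vitesse v(t) = 2·t - 3, nous substituons t = 1 pour obtenir v = -1.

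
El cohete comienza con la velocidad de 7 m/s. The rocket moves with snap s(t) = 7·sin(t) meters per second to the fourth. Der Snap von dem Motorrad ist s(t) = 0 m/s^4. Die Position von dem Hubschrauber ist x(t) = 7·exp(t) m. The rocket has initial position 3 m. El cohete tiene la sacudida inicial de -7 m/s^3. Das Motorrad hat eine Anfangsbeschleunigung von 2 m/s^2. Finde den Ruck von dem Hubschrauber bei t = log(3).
Um dies zu lösen, müssen wir 3 Ableitungen unserer Gleichung für die Position x(t) = 7·exp(t) nehmen. Mit d/dt von x(t) finden wir v(t) = 7·exp(t). Durch Ableiten von der Geschwindigkeit erhalten wir die Beschleunigung: a(t) = 7·exp(t). Durch Ableiten von der Beschleunigung erhalten wir den Ruck: j(t) = 7·exp(t). Mit j(t) = 7·exp(t) und Einsetzen von t = log(3), finden wir j = 21.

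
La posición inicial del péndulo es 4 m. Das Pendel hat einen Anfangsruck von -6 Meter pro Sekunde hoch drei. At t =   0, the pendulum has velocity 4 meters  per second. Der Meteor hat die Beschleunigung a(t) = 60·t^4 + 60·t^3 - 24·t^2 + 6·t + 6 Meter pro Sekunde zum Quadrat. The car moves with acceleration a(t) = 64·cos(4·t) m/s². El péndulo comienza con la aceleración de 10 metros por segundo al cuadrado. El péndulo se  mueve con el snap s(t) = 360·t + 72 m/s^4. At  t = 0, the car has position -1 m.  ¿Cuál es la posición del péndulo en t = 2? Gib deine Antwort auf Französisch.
Pour résoudre ceci, nous devons prendre 4 intégrales de notre équation du snap s(t) = 360·t + 72. L'intégrale du snap, avec j(0) = -6, donne le jerk: j(t) = 180·t^2 + 72·t - 6. En intégrant le jerk et en utilisant la condition initiale a(0) = 10, nous obtenons a(t) = 60·t^3 + 36·t^2 - 6·t + 10. L'intégrale de l'accélération est la vitesse. En utilisant v(0) = 4, nous obtenons v(t) = 15·t^4 + 12·t^3 - 3·t^2 + 10·t + 4. La primitive de la vitesse est la position. En utilisant x(0) = 4, nous obtenons x(t) = 3·t^5 + 3·t^4 - t^3 + 5·t^2 + 4·t + 4. Nous avons la position x(t) = 3·t^5 + 3·t^4 - t^3 + 5·t^2 + 4·t + 4. En substituant t = 2: x(2) = 168.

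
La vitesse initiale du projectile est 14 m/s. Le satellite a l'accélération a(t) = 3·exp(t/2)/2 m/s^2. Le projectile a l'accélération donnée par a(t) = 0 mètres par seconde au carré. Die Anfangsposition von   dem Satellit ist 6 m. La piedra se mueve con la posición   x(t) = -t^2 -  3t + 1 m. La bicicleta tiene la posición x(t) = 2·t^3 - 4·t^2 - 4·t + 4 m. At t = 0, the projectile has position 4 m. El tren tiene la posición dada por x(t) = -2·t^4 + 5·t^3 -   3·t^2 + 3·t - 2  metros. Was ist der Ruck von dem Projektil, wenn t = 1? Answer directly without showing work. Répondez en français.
À t = 1, j = 0.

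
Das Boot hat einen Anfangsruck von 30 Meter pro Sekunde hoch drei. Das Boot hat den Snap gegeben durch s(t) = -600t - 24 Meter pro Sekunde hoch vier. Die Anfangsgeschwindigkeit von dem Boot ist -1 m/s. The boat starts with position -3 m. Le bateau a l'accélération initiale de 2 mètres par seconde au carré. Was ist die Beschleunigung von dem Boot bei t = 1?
Wir müssen das Integral unserer Gleichung für den Snap s(t) = -600·t - 24 2-mal finden. Durch Integration von dem Snap und Verwendung der Anfangsbedingung j(0) = 30, erhalten wir j(t) = -300·t^2 - 24·t + 30. Mit ∫j(t)dt und Anwendung von a(0) = 2, finden wir a(t) = -100·t^3 - 12·t^2 + 30·t + 2. Mit a(t) = -100·t^3 - 12·t^2 + 30·t + 2 und Einsetzen von t = 1, finden wir a = -80.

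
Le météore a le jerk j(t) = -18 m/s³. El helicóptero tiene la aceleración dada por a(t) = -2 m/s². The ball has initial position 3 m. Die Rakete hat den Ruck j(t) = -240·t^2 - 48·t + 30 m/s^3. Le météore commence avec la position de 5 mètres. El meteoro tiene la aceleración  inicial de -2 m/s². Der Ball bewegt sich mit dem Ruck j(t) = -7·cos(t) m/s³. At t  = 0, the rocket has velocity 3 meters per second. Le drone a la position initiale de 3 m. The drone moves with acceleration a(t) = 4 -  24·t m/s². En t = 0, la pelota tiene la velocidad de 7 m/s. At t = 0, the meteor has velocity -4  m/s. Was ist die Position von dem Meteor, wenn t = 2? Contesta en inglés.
Starting from jerk j(t) = -18, we take 3 antiderivatives. The integral of jerk is acceleration. Using a(0) = -2, we get a(t) = -18·t - 2. The integral of acceleration, with v(0) = -4, gives velocity: v(t) = -9·t^2 - 2·t - 4. The integral of velocity is position. Using x(0) = 5, we get x(t) = -3·t^3 - t^2 - 4·t + 5. From the given position equation x(t) = -3·t^3 - t^2 - 4·t + 5, we substitute t = 2 to get x = -31.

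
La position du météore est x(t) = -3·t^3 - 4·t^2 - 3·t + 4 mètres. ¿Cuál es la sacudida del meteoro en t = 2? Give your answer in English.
Starting from position x(t) = -3·t^3 - 4·t^2 - 3·t + 4, we take 3 derivatives. Taking d/dt of x(t), we find v(t) = -9·t^2 - 8·t - 3. Taking d/dt of v(t), we find a(t) = -18·t - 8. Taking d/dt of a(t), we find j(t) = -18. We have jerk j(t) = -18. Substituting t = 2: j(2) = -18.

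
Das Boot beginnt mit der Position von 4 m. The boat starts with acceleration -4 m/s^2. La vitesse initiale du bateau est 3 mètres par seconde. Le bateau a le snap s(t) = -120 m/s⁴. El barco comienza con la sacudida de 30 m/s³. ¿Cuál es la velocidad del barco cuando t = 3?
Debemos encontrar la integral de nuestra ecuación del snap s(t) = -120 3 veces. La antiderivada del snap es la sacudida. Usando j(0) = 30, obtenemos j(t) = 30 - 120·t. La integral de la sacudida es la aceleración. Usando a(0) = -4, obtenemos a(t) = -60·t^2 + 30·t - 4. Tomando ∫a(t)dt y aplicando v(0) = 3, encontramos v(t) = -20·t^3 + 15·t^2 - 4·t + 3. Usando v(t) = -20·t^3 + 15·t^2 - 4·t + 3 y sustituyendo t = 3, encontramos v = -414.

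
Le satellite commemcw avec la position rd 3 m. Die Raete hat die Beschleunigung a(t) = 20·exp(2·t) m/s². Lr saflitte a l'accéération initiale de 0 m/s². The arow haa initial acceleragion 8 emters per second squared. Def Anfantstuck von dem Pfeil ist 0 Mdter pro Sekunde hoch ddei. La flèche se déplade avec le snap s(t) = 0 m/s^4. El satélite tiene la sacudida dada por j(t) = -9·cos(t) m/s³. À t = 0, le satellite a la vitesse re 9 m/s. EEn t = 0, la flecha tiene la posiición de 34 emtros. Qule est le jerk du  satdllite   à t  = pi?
En utilisant j(t) = -9·cos(t) et en substituant t = pi, nous trouvons j = 9.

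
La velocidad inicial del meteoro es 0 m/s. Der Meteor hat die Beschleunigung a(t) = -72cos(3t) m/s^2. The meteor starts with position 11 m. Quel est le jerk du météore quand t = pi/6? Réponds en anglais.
To solve this, we need to take 1 derivative of our acceleration equation a(t) = -72·cos(3·t). Taking d/dt of a(t), we find j(t) = 216·sin(3·t). We have jerk j(t) = 216·sin(3·t). Substituting t = pi/6: j(pi/6) = 216.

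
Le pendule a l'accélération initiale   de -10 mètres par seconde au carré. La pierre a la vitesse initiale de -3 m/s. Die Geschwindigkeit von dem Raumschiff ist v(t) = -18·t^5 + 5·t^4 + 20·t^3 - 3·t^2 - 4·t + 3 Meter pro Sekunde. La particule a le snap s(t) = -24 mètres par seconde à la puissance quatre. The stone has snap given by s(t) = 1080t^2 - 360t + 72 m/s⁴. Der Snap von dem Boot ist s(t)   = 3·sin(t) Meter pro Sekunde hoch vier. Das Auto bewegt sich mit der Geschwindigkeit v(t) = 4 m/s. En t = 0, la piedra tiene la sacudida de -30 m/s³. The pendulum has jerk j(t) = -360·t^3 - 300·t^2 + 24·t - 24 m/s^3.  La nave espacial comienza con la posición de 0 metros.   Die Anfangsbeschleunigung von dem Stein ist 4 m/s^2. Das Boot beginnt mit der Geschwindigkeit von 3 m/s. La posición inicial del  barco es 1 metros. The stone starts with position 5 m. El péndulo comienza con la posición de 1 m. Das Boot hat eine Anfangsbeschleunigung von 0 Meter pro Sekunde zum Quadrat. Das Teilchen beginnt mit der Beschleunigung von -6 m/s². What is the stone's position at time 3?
To solve this, we need to take 4 integrals of our snap equation s(t) = 1080·t^2 - 360·t + 72. Taking ∫s(t)dt and applying j(0) = -30, we find j(t) = 360·t^3 - 180·t^2 + 72·t - 30. Finding the antiderivative of j(t) and using a(0) = 4: a(t) = 90·t^4 - 60·t^3 + 36·t^2 - 30·t + 4. Integrating acceleration and using the initial condition v(0) = -3, we get v(t) = 18·t^5 - 15·t^4 + 12·t^3 - 15·t^2 + 4·t - 3. Finding the integral of v(t) and using x(0) = 5: x(t) = 3·t^6 - 3·t^5 + 3·t^4 - 5·t^3 + 2·t^2 - 3·t + 5. Using x(t) = 3·t^6 - 3·t^5 + 3·t^4 - 5·t^3 + 2·t^2 - 3·t + 5 and substituting t = 3, we find x = 1580.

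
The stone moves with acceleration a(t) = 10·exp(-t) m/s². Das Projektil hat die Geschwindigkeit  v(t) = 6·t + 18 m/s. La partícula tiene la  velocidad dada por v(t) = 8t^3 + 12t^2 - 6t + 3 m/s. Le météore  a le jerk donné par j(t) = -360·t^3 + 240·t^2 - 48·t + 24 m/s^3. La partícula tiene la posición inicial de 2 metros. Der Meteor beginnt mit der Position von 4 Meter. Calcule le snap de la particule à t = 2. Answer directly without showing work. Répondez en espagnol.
La respuesta es 48.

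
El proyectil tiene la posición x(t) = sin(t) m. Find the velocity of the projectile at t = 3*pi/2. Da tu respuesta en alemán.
Um dies zu lösen, müssen wir 1 Ableitung unserer Gleichung für die Position x(t) = sin(t) nehmen. Durch Ableiten von der Position erhalten wir die Geschwindigkeit: v(t) = cos(t). Wir haben die Geschwindigkeit v(t) = cos(t). Durch Einsetzen von t = 3*pi/2: v(3*pi/2) = 0.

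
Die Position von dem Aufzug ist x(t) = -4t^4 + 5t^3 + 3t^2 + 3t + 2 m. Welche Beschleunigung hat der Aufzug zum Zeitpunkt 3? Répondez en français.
Nous devons dériver notre équation de la position x(t) = -4·t^4 + 5·t^3 + 3·t^2 + 3·t + 2 2 fois. La dérivée de la position donne la vitesse: v(t) = -16·t^3 + 15·t^2 + 6·t + 3. En prenant d/dt de v(t), nous trouvons a(t) = -48·t^2 + 30·t + 6. Nous avons l'accélération a(t) = -48·t^2 + 30·t + 6. En substituant t = 3: a(3) = -336.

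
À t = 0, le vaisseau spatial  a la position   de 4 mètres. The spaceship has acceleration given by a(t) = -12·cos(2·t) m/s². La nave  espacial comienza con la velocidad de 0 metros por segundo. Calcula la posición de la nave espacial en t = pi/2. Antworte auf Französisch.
Nous devons intégrer notre équation de l'accélération a(t) = -12·cos(2·t) 2 fois. En prenant ∫a(t)dt et en appliquant v(0) = 0, nous trouvons v(t) = -6·sin(2·t). En intégrant la vitesse et en utilisant la condition initiale x(0) = 4, nous obtenons x(t) = 3·cos(2·t) + 1. Nous avons la position x(t) = 3·cos(2·t) + 1. En substituant t = pi/2: x(pi/2) = -2.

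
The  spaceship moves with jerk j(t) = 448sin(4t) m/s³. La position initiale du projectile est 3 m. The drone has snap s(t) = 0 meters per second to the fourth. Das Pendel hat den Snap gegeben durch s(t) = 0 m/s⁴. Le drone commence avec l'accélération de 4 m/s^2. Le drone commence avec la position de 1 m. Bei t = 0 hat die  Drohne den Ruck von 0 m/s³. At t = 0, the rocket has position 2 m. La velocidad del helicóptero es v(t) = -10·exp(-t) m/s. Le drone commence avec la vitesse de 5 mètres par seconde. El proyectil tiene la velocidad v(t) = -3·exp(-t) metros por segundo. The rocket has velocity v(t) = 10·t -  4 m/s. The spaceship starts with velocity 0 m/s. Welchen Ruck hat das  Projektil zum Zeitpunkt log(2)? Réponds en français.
En partant de la vitesse v(t) = -3·exp(-t), nous prenons 2 dérivées. En dérivant la vitesse, nous obtenons l'accélération: a(t) = 3·exp(-t). La dérivée de l'accélération donne le jerk: j(t) = -3·exp(-t). Nous avons le jerk j(t) = -3·exp(-t). En substituant t = log(2): j(log(2)) = -3/2.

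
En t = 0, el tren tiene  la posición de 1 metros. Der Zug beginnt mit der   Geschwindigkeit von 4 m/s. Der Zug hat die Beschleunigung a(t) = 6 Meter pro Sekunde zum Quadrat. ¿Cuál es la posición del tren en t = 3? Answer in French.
Pour résoudre ceci, nous devons prendre 2 intégrales de notre équation de l'accélération a(t) = 6. La primitive de l'accélération, avec v(0) = 4, donne la vitesse: v(t) = 6·t + 4. La primitive de la vitesse est la position. En utilisant x(0) = 1, nous obtenons x(t) = 3·t^2 + 4·t + 1. De l'équation de la position x(t) = 3·t^2 + 4·t + 1, nous substituons t = 3 pour obtenir x = 40.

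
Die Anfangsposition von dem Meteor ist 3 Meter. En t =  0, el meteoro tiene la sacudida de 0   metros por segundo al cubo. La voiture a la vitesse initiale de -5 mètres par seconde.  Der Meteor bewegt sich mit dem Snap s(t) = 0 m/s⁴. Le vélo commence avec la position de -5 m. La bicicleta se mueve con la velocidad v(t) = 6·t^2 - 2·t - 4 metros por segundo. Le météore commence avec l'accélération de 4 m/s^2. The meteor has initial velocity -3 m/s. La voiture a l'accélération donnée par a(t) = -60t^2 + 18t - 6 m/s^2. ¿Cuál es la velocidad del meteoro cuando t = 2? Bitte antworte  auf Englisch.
We need to integrate our snap equation s(t) = 0 3 times. Finding the integral of s(t) and using j(0) = 0: j(t) = 0. The integral of jerk, with a(0) = 4, gives acceleration: a(t) = 4. The antiderivative of acceleration is velocity. Using v(0) = -3, we get v(t) = 4·t - 3. We have velocity v(t) = 4·t - 3. Substituting t = 2: v(2) = 5.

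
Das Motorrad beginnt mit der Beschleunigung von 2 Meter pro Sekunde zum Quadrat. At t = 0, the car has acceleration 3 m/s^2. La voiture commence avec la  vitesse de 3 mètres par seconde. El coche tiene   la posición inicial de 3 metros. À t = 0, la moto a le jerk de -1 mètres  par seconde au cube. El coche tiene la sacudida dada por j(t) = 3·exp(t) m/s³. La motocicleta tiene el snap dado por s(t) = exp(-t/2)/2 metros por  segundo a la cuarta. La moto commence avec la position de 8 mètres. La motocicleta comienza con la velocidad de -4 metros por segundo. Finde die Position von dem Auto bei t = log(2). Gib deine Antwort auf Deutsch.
Ausgehend von dem Ruck j(t) = 3·exp(t), nehmen wir 3 Stammfunktionen. Das Integral von dem Ruck, mit a(0) = 3, ergibt die Beschleunigung: a(t) = 3·exp(t). Das Integral von der Beschleunigung, mit v(0) = 3, ergibt die Geschwindigkeit: v(t) = 3·exp(t). Das Integral von der Geschwindigkeit ist die Position. Mit x(0) = 3 erhalten wir x(t) = 3·exp(t). Mit x(t) = 3·exp(t) und Einsetzen von t = log(2), finden wir x = 6.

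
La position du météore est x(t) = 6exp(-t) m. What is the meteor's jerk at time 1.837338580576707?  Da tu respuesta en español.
Partiendo de la posición x(t) = 6·exp(-t), tomamos 3 derivadas. La derivada de la posición da la velocidad: v(t) = -6·exp(-t). Derivando la velocidad, obtenemos la aceleración: a(t) = 6·exp(-t). La derivada de la aceleración da la sacudida: j(t) = -6·exp(-t). De la ecuación de la sacudida j(t) = -6·exp(-t), sustituimos t = 1.837338580576707 para obtener j = -0.955444013117563.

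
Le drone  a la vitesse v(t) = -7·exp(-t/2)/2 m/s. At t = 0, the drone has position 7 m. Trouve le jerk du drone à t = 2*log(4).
Pour résoudre ceci, nous devons prendre 2 dérivées de notre équation de la vitesse v(t) = -7·exp(-t/2)/2. En dérivant la vitesse, nous obtenons l'accélération: a(t) = 7·exp(-t/2)/4. En dérivant l'accélération, nous obtenons le jerk: j(t) = -7·exp(-t/2)/8. De l'équation du jerk j(t) = -7·exp(-t/2)/8, nous substituons t = 2*log(4) pour obtenir j = -7/32.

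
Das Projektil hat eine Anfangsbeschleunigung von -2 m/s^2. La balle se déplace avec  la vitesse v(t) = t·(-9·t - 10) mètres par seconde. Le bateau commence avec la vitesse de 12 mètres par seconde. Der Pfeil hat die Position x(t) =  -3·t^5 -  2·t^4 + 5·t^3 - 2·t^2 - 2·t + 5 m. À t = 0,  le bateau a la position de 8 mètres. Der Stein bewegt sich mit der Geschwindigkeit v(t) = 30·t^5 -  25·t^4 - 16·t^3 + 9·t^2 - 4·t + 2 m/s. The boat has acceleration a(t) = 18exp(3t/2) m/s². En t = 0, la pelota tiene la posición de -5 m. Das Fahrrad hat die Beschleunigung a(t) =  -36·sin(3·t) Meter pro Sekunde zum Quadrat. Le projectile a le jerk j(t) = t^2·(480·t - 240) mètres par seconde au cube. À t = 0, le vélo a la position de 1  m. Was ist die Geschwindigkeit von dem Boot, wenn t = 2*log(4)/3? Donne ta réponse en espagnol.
Debemos encontrar la antiderivada de nuestra ecuación de la aceleración a(t) = 18·exp(3·t/2) 1 vez. La integral de la aceleración, con v(0) = 12, da la velocidad: v(t) = 12·exp(3·t/2). De la ecuación de la velocidad v(t) = 12·exp(3·t/2), sustituimos t = 2*log(4)/3 para obtener v = 48.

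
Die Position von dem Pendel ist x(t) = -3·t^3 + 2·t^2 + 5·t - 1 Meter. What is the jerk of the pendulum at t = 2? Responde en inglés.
Starting from position x(t) = -3·t^3 + 2·t^2 + 5·t - 1, we take 3 derivatives. Differentiating position, we get velocity: v(t) = -9·t^2 + 4·t + 5. Taking d/dt of v(t), we find a(t) = 4 - 18·t. Differentiating acceleration, we get jerk: j(t) = -18. Using j(t) = -18 and substituting t = 2, we find j = -18.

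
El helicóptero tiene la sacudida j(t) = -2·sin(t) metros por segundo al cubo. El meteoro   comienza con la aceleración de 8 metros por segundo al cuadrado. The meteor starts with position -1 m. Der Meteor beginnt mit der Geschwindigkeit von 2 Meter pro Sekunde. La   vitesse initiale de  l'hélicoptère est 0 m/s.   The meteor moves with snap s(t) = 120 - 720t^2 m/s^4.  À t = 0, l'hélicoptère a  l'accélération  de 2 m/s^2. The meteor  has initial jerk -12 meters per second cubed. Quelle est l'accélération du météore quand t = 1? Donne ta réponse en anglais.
To solve this, we need to take 2 integrals of our snap equation s(t) = 120 - 720·t^2. The antiderivative of snap is jerk. Using j(0) = -12, we get j(t) = -240·t^3 + 120·t - 12. The integral of jerk is acceleration. Using a(0) = 8, we get a(t) = -60·t^4 + 60·t^2 - 12·t + 8. From the given acceleration equation a(t) = -60·t^4 + 60·t^2 - 12·t + 8, we substitute t = 1 to get a = -4.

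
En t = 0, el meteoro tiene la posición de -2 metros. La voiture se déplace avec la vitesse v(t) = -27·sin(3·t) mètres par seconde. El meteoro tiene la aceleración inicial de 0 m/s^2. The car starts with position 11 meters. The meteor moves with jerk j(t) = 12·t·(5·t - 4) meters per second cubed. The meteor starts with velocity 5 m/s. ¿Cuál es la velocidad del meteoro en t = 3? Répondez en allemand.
Ausgehend von dem Ruck j(t) = 12·t·(5·t - 4), nehmen wir 2 Stammfunktionen. Die Stammfunktion von dem Ruck, mit a(0) = 0, ergibt die Beschleunigung: a(t) = t^2·(20·t - 24). Mit ∫a(t)dt und Anwendung von v(0) = 5, finden wir v(t) = 5·t^4 - 8·t^3 + 5. Mit v(t) = 5·t^4 - 8·t^3 + 5 und Einsetzen von t = 3, finden wir v = 194.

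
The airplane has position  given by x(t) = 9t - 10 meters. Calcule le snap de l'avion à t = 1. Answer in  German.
Um dies zu lösen, müssen wir 4 Ableitungen unserer Gleichung für die Position x(t) = 9·t - 10 nehmen. Mit d/dt von x(t) finden wir v(t) = 9. Mit d/dt von v(t) finden wir a(t) = 0. Durch Ableiten von der Beschleunigung erhalten wir den Ruck: j(t) = 0. Die Ableitung von dem Ruck ergibt den Snap: s(t) = 0. Wir haben den Snap s(t) = 0. Durch Einsetzen von t = 1: s(1) = 0.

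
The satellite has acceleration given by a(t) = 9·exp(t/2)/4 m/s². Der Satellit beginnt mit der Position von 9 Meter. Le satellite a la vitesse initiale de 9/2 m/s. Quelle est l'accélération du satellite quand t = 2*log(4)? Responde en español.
De la ecuación de la aceleración a(t) = 9·exp(t/2)/4, sustituimos t = 2*log(4) para obtener a = 9.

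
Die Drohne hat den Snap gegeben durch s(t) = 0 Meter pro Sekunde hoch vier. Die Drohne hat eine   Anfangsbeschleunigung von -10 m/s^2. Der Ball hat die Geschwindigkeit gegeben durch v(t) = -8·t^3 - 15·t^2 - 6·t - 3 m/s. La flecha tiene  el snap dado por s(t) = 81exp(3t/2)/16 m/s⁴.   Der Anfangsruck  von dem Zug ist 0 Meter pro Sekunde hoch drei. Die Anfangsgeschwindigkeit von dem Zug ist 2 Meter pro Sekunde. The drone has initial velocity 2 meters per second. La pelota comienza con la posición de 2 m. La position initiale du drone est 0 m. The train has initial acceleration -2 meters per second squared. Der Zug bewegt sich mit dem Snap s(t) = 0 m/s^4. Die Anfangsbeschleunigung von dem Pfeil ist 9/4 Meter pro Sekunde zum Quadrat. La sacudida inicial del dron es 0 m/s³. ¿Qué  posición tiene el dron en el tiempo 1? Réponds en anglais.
We must find the integral of our snap equation s(t) = 0 4 times. Taking ∫s(t)dt and applying j(0) = 0, we find j(t) = 0. Finding the antiderivative of j(t) and using a(0) = -10: a(t) = -10. Integrating acceleration and using the initial condition v(0) = 2, we get v(t) = 2 - 10·t. Finding the integral of v(t) and using x(0) = 0: x(t) = -5·t^2 + 2·t. Using x(t) = -5·t^2 + 2·t and substituting t = 1, we find x = -3.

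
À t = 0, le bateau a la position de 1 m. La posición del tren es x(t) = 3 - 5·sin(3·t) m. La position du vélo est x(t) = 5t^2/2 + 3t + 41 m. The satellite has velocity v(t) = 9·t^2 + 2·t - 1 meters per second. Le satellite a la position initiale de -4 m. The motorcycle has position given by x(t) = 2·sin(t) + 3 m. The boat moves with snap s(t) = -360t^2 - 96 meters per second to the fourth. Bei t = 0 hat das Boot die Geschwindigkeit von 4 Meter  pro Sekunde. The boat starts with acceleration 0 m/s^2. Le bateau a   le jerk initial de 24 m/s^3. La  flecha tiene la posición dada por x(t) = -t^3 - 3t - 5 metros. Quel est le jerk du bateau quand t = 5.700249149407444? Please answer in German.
Um dies zu lösen, müssen wir 1 Integral unserer Gleichung für den Snap s(t) = -360·t^2 - 96 finden. Durch Integration von dem Snap und Verwendung der Anfangsbedingung j(0) = 24, erhalten wir j(t) = -120·t^3 - 96·t + 24. Aus der Gleichung für den Ruck j(t) = -120·t^3 - 96·t + 24, setzen wir t = 5.700249149407444 ein und erhalten j = -22749.2981968530.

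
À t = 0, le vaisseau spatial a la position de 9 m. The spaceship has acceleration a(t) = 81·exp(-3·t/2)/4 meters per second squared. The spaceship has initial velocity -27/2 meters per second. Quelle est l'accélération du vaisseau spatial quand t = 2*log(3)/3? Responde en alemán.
Aus der Gleichung für die Beschleunigung a(t) = 81·exp(-3·t/2)/4, setzen wir t = 2*log(3)/3 ein und erhalten a = 27/4.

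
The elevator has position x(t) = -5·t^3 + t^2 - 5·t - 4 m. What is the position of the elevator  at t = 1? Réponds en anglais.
We have position x(t) = -5·t^3 + t^2 - 5·t - 4. Substituting t = 1: x(1) = -13.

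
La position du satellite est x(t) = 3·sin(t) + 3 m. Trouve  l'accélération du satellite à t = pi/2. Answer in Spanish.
Partiendo de la posición x(t) = 3·sin(t) + 3, tomamos 2 derivadas. La derivada de la posición da la velocidad: v(t) = 3·cos(t). La derivada de la velocidad da la aceleración: a(t) = -3·sin(t). De la ecuación de la aceleración a(t) = -3·sin(t), sustituimos t = pi/2 para obtener a = -3.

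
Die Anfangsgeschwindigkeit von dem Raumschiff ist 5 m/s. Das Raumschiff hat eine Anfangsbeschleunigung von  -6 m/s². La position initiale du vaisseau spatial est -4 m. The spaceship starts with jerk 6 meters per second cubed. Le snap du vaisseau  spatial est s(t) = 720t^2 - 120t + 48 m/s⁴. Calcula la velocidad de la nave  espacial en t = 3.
Partiendo del snap s(t) = 720·t^2 - 120·t + 48, tomamos 3 antiderivadas. La antiderivada del snap, con j(0) = 6, da la sacudida: j(t) = 240·t^3 - 60·t^2 + 48·t + 6. La integral de la sacudida, con a(0) = -6, da la aceleración: a(t) = 60·t^4 - 20·t^3 + 24·t^2 + 6·t - 6. La integral de la aceleración, con v(0) = 5, da la velocidad: v(t) = 12·t^5 - 5·t^4 + 8·t^3 + 3·t^2 - 6·t + 5. Tenemos la velocidad v(t) = 12·t^5 - 5·t^4 + 8·t^3 + 3·t^2 - 6·t + 5. Sustituyendo t = 3: v(3) = 2741.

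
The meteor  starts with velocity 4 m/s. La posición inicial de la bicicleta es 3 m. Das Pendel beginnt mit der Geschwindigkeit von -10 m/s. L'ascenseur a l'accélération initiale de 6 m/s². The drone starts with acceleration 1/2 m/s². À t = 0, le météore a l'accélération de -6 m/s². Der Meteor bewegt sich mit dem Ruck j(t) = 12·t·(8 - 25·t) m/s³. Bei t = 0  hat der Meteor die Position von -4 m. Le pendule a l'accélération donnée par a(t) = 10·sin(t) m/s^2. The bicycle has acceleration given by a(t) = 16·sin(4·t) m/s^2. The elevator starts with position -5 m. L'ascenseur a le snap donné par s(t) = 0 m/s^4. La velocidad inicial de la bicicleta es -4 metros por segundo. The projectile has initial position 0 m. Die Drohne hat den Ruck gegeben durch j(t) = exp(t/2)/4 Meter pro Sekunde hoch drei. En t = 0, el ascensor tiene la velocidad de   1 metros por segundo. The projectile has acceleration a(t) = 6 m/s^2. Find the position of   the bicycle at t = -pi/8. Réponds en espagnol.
Para resolver esto, necesitamos tomar 2 antiderivadas de nuestra ecuación de la aceleración a(t) = 16·sin(4·t). La antiderivada de la aceleración es la velocidad. Usando v(0) = -4, obtenemos v(t) = -4·cos(4·t). La integral de la velocidad es la posición. Usando x(0) = 3, obtenemos x(t) = 3 - sin(4·t). Tenemos la posición x(t) = 3 - sin(4·t). Sustituyendo t = -pi/8: x(-pi/8) = 4.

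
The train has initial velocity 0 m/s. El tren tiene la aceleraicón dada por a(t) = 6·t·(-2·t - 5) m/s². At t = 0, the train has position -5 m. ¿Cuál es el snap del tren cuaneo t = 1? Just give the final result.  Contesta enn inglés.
s(1) = -24.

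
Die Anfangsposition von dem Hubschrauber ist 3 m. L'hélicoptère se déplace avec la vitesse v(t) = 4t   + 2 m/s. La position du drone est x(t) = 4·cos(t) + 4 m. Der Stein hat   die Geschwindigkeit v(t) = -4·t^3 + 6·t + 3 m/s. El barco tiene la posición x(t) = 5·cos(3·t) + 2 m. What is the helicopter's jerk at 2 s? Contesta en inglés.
Starting from velocity v(t) = 4·t + 2, we take 2 derivatives. Differentiating velocity, we get acceleration: a(t) = 4. The derivative of acceleration gives jerk: j(t) = 0. From the given jerk equation j(t) = 0, we substitute t = 2 to get j = 0.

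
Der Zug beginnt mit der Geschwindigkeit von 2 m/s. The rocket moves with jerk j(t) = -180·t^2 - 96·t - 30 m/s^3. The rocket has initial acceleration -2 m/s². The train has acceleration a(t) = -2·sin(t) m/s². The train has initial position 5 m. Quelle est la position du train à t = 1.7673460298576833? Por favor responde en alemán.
Wir müssen die Stammfunktion unserer Gleichung für die Beschleunigung a(t) = -2·sin(t) 2-mal finden. Durch Integration von der Beschleunigung und Verwendung der Anfangsbedingung v(0) = 2, erhalten wir v(t) = 2·cos(t). Die Stammfunktion von der Geschwindigkeit, mit x(0) = 5, ergibt die Position: x(t) = 2·sin(t) + 5. Wir haben die Position x(t) = 2·sin(t) + 5. Durch Einsetzen von t = 1.7673460298576833: x(1.7673460298576833) = 6.96149242209056.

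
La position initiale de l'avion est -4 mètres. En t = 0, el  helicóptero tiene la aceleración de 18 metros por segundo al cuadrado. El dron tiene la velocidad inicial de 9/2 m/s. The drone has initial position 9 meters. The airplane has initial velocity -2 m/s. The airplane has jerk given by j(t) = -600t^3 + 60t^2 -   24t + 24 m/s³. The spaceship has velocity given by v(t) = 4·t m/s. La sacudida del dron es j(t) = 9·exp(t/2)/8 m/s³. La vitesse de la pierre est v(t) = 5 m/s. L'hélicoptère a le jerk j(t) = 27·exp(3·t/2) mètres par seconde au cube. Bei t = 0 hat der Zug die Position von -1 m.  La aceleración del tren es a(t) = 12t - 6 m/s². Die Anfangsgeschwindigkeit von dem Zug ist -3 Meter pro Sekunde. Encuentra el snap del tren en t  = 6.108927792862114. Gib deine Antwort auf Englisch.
We must differentiate our acceleration equation a(t) = 12·t - 6 2 times. Differentiating acceleration, we get jerk: j(t) = 12. The derivative of jerk gives snap: s(t) = 0. From the given snap equation s(t) = 0, we substitute t = 6.108927792862114 to get s = 0.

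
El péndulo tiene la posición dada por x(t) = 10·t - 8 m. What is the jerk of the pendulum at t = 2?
To solve this, we need to take 3 derivatives of our position equation x(t) = 10·t - 8. The derivative of position gives velocity: v(t) = 10. Taking d/dt of v(t), we find a(t) = 0. Differentiating acceleration, we get jerk: j(t) = 0. We have jerk j(t) = 0. Substituting t = 2: j(2) = 0.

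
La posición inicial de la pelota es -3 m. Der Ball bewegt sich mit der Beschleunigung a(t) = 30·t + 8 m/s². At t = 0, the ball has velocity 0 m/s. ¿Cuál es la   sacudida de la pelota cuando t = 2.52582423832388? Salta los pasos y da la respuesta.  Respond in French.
Le jerk à t = 2.52582423832388 est j = 30.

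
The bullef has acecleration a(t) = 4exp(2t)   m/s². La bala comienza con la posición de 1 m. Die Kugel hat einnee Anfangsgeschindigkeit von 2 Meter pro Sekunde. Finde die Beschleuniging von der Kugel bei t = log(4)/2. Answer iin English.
We have acceleration a(t) = 4·exp(2·t). Substituting t = log(4)/2: a(log(4)/2) = 16.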